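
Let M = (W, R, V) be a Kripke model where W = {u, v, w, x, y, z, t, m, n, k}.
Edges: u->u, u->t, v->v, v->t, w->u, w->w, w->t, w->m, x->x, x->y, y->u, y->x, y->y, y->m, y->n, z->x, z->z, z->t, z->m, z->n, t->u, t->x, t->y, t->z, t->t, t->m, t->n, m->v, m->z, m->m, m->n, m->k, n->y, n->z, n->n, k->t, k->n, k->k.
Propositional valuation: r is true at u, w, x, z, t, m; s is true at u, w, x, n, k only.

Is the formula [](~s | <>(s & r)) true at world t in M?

At t: [](~s | <>(s & r)) requires ~s | <>(s & r) at every successor {u, x, y, z, t, m, n}.
  ~s | <>(s & r) fails at n, so [](~s | <>(s & r)) is false at t.
    At n: ~s is false, <>(s & r) is false, so ~s | <>(s & r) is false.
      At n: <>(s & r) requires s & r at some successor in {y, z, n}.
        At y: s & r is false.
        At z: s & r is false.
        At n: s & r is false.
      So <>(s & r) is false at n.

No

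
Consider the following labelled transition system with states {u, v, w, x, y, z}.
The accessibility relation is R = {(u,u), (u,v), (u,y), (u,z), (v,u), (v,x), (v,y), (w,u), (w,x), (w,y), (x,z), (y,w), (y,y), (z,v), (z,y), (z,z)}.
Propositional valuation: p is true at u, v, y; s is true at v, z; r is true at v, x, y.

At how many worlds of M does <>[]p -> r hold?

Let φ = <>[]p -> r. Evaluate φ at each world:
  u (successors {u, v, y, z}): φ is true.
  v (successors {u, x, y}): φ is true.
  w (successors {u, x, y}): φ is true.
  x (successors {z}): φ is true.
  y (successors {w, y}): φ is true.
  z (successors {v, y, z}): φ is true.
For instance, at z:
  At z: <>[]p is false, r is false, so <>[]p -> r is true.
    At z: <>[]p requires []p at some successor in {v, y, z}.
      At v: []p is false.
      At y: []p is false.
      At z: []p is false.
    So <>[]p is false at z.
Satisfying worlds: {u, v, w, x, y, z}

6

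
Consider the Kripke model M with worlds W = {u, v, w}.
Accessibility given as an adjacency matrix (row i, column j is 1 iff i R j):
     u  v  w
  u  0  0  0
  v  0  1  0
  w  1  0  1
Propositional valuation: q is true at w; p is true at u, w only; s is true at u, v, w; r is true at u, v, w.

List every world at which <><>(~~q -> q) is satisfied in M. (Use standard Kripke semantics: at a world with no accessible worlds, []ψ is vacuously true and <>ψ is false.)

Recall that <>ψ holds at a world iff ψ holds at some accessible world.
Let φ = <><>(~~q -> q). Evaluate φ at each world:
  u (successors ∅): φ is false.
  v (successors {v}): φ is true.
  w (successors {u, w}): φ is true.
For instance, at w:
  At w: <><>(~~q -> q) requires <>(~~q -> q) at some successor in {u, w}.
    <>(~~q -> q) holds at w, so <><>(~~q -> q) is true at w.
      At w: <>(~~q -> q) requires ~~q -> q at some successor in {u, w}.
        ~~q -> q holds at u, so <>(~~q -> q) is true at w.
Satisfying worlds: {v, w}

v, w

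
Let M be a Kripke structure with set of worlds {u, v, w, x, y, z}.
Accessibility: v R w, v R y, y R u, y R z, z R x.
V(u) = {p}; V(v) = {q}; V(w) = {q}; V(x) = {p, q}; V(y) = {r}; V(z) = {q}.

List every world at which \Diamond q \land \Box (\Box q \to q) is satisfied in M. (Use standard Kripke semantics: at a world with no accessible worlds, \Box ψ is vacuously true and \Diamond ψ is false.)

v, z

Let φ = \Diamond q \land \Box (\Box q \to q). Evaluate φ at each world:
  u (successors ∅): φ is false.
  v (successors {w, y}): φ is true.
  w (successors ∅): φ is false.
  x (successors ∅): φ is false.
  y (successors {u, z}): φ is false.
  z (successors {x}): φ is true.
For instance, at v:
  At v: \Diamond q is true, \Box (\Box q \to q) is true, so \Diamond q \land \Box (\Box q \to q) is true.
    At v: \Diamond q requires q at some successor in {w, y}.
      q holds at w, so \Diamond q is true at v.
    At v: \Box (\Box q \to q) requires \Box q \to q at every successor {w, y}.
      At w: \Box q \to q is true.
      At y: \Box q \to q is true.
    So \Box (\Box q \to q) is true at v.
Satisfying worlds: {v, z}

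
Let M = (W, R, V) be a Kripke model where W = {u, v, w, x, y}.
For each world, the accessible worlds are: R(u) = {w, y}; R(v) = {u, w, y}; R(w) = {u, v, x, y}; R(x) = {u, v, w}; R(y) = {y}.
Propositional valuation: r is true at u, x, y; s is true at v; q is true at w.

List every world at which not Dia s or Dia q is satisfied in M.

u, v, x, y

Let φ = not Dia s or Dia q. Evaluate φ at each world:
  u (successors {w, y}): φ is true.
  v (successors {u, w, y}): φ is true.
  w (successors {u, v, x, y}): φ is false.
  x (successors {u, v, w}): φ is true.
  y (successors {y}): φ is true.
For instance, at w:
  At w: not Dia s is false, Dia q is false, so not Dia s or Dia q is false.
    At w: Dia s is true, so not Dia s is false.
      At w: Dia s requires s at some successor in {u, v, x, y}.
        s holds at v, so Dia s is true at w.
    At w: Dia q requires q at some successor in {u, v, x, y}.
      At u: q is false.
      At v: q is false.
      At x: q is false.
      At y: q is false.
    So Dia q is false at w.
Satisfying worlds: {u, v, x, y}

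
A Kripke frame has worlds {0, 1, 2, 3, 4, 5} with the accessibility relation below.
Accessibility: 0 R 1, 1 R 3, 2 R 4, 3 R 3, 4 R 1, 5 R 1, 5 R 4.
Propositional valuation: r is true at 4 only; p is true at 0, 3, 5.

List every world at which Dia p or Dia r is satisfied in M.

1, 2, 3, 5

Let φ = Dia p or Dia r. Evaluate φ at each world:
  0 (successors {1}): φ is false.
  1 (successors {3}): φ is true.
  2 (successors {4}): φ is true.
  3 (successors {3}): φ is true.
  4 (successors {1}): φ is false.
  5 (successors {1, 4}): φ is true.
For instance, at 0:
  At 0: Dia p is false, Dia r is false, so Dia p or Dia r is false.
    At 0: Dia p requires p at some successor in {1}.
      At 1: p is false.
    So Dia p is false at 0.
    At 0: Dia r requires r at some successor in {1}.
      At 1: r is false.
    So Dia r is false at 0.
Satisfying worlds: {1, 2, 3, 5}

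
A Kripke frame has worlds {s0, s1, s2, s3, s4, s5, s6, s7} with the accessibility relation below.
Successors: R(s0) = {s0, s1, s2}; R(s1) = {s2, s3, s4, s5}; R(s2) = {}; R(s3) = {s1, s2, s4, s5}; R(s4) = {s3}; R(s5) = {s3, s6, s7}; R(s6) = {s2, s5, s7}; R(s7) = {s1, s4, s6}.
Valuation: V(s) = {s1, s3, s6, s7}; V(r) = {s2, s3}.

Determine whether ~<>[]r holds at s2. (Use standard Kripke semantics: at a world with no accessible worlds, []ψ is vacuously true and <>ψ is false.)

Yes

At s2: <>[]r is false, so ~<>[]r is true.
  At s2: no accessible worlds, so <>[]r is false.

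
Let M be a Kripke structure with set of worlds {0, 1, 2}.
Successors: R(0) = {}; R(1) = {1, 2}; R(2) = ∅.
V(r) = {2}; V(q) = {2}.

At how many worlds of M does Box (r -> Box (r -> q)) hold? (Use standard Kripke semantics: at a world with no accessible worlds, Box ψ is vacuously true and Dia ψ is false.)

Recall that Box ψ holds at a world iff ψ holds at every accessible world, and Dia ψ holds iff ψ holds at some accessible world.
Let φ = Box (r -> Box (r -> q)). Evaluate φ at each world:
  0 (successors ∅): φ is true.
  1 (successors {1, 2}): φ is true.
  2 (successors ∅): φ is true.
For instance, at 1:
  At 1: Box (r -> Box (r -> q)) requires r -> Box (r -> q) at every successor {1, 2}.
      At 1: r is false, Box (r -> q) is true, so r -> Box (r -> q) is true.
      At 2: r is true, Box (r -> q) is true, so r -> Box (r -> q) is true.
  So Box (r -> Box (r -> q)) is true at 1.
Satisfying worlds: {0, 1, 2}

3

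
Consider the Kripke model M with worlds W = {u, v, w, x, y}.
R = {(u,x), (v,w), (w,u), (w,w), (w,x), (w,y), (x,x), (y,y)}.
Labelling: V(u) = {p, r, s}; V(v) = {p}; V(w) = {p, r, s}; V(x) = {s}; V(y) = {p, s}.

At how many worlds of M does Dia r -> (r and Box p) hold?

Let φ = Dia r -> (r and Box p). Evaluate φ at each world:
  u (successors {x}): φ is true.
  v (successors {w}): φ is false.
  w (successors {u, w, x, y}): φ is false.
  x (successors {x}): φ is true.
  y (successors {y}): φ is true.
For instance, at u:
  At u: Dia r is false, r and Box p is false, so Dia r -> (r and Box p) is true.
    At u: Dia r requires r at some successor in {x}.
      At x: r is false.
    So Dia r is false at u.
    At u: r is true, Box p is false, so r and Box p is false.
      At u: Box p requires p at every successor {x}.
        p fails at x, so Box p is false at u.
Satisfying worlds: {u, x, y}

3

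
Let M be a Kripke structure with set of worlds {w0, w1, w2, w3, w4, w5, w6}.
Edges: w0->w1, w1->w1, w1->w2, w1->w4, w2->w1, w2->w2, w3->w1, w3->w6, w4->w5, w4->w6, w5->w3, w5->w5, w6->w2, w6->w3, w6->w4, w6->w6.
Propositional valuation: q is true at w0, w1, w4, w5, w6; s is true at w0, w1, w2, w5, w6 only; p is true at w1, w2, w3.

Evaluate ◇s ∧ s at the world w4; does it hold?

At w4: ◇s is true, s is false, so ◇s ∧ s is false.
  At w4: ◇s requires s at some successor in {w5, w6}.
    s holds at w5, so ◇s is true at w4.

No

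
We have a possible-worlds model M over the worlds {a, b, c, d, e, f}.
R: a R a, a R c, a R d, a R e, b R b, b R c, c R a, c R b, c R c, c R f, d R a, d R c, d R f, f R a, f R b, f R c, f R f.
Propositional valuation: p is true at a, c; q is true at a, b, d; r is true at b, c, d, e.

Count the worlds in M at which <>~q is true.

Let φ = <>~q. Evaluate φ at each world:
  a (successors {a, c, d, e}): φ is true.
  b (successors {b, c}): φ is true.
  c (successors {a, b, c, f}): φ is true.
  d (successors {a, c, f}): φ is true.
  e (successors ∅): φ is false.
  f (successors {a, b, c, f}): φ is true.
For instance, at d:
  At d: <>~q requires ~q at some successor in {a, c, f}.
    ~q holds at c, so <>~q is true at d.
Satisfying worlds: {a, b, c, d, f}

5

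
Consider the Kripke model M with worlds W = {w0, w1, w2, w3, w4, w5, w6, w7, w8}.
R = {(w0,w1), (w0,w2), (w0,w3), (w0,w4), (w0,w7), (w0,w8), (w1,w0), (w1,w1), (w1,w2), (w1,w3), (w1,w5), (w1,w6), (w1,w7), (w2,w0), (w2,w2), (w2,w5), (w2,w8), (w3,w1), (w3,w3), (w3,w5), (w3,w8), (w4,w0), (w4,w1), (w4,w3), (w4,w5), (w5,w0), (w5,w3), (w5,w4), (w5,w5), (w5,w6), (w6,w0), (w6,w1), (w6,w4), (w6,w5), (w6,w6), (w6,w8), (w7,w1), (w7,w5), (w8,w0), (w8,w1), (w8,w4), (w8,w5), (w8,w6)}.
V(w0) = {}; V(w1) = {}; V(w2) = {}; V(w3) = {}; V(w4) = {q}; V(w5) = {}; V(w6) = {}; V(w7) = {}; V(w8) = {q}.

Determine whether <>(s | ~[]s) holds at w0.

At w0: <>(s | ~[]s) requires s | ~[]s at some successor in {w1, w2, w3, w4, w7, w8}.
  s | ~[]s holds at w1, so <>(s | ~[]s) is true at w0.
    At w1: s is false, ~[]s is true, so s | ~[]s is true.
      At w1: []s is false, so ~[]s is true.

Yes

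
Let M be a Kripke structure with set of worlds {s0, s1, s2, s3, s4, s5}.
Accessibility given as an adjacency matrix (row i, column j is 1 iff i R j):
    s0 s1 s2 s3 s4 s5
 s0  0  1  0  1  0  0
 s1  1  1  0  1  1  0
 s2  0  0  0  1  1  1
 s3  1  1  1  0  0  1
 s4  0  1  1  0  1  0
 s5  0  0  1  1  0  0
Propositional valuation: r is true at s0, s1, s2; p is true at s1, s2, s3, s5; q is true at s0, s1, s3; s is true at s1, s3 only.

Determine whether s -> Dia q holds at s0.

Recall that Dia ψ holds at a world iff ψ holds at some accessible world.
At s0: s is false, Dia q is true, so s -> Dia q is true.
  At s0: Dia q requires q at some successor in {s1, s3}.
    q holds at s1, so Dia q is true at s0.

Yes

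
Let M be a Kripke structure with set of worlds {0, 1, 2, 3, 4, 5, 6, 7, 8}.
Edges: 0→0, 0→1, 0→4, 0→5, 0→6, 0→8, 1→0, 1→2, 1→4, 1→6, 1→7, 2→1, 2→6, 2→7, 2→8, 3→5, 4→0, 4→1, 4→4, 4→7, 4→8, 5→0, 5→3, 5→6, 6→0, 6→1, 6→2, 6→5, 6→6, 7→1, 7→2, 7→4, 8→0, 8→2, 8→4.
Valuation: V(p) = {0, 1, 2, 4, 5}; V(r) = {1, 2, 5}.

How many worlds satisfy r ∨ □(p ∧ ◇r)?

5

Let φ = r ∨ □(p ∧ ◇r). Evaluate φ at each world:
  0 (successors {0, 1, 4, 5, 6, 8}): φ is false.
  1 (successors {0, 2, 4, 6, 7}): φ is true.
  2 (successors {1, 6, 7, 8}): φ is true.
  3 (successors {5}): φ is false.
  4 (successors {0, 1, 4, 7, 8}): φ is false.
  5 (successors {0, 3, 6}): φ is true.
  6 (successors {0, 1, 2, 5, 6}): φ is false.
  7 (successors {1, 2, 4}): φ is true.
  8 (successors {0, 2, 4}): φ is true.
For instance, at 2:
  At 2: r is true, □(p ∧ ◇r) is false, so r ∨ □(p ∧ ◇r) is true.
    At 2: □(p ∧ ◇r) requires p ∧ ◇r at every successor {1, 6, 7, 8}.
      p ∧ ◇r fails at 6, so □(p ∧ ◇r) is false at 2.
Satisfying worlds: {1, 2, 5, 7, 8}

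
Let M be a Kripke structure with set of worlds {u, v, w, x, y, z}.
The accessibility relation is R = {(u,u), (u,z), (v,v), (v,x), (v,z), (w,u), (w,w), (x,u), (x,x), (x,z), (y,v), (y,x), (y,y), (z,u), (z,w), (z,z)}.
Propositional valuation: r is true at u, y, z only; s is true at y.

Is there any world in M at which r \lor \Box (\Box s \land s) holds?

Let φ = r \lor \Box (\Box s \land s). Evaluate φ at each world:
  u (successors {u, z}): φ is true.
  v (successors {v, x, z}): φ is false.
  w (successors {u, w}): φ is false.
  x (successors {u, x, z}): φ is false.
  y (successors {v, x, y}): φ is true.
  z (successors {u, w, z}): φ is true.
Detail at u (witness):
  At u: r is true, \Box (\Box s \land s) is false, so r \lor \Box (\Box s \land s) is true.
    At u: \Box (\Box s \land s) requires \Box s \land s at every successor {u, z}.
      \Box s \land s fails at u, so \Box (\Box s \land s) is false at u.

Yes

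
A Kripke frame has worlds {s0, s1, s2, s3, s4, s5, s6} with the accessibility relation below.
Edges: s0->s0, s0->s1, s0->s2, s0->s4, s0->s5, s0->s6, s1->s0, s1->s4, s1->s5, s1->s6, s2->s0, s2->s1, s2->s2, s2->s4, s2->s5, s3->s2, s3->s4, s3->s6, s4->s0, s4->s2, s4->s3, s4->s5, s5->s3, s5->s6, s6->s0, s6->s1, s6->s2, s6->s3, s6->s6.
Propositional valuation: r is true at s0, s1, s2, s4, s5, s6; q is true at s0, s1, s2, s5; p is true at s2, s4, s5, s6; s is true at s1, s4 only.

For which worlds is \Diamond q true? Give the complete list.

s0, s1, s2, s3, s4, s6

Let φ = \Diamond q. Evaluate φ at each world:
  s0 (successors {s0, s1, s2, s4, s5, s6}): φ is true.
  s1 (successors {s0, s4, s5, s6}): φ is true.
  s2 (successors {s0, s1, s2, s4, s5}): φ is true.
  s3 (successors {s2, s4, s6}): φ is true.
  s4 (successors {s0, s2, s3, s5}): φ is true.
  s5 (successors {s3, s6}): φ is false.
  s6 (successors {s0, s1, s2, s3, s6}): φ is true.
For instance, at s0:
  At s0: \Diamond q requires q at some successor in {s0, s1, s2, s4, s5, s6}.
    q holds at s0, so \Diamond q is true at s0.
Satisfying worlds: {s0, s1, s2, s3, s4, s6}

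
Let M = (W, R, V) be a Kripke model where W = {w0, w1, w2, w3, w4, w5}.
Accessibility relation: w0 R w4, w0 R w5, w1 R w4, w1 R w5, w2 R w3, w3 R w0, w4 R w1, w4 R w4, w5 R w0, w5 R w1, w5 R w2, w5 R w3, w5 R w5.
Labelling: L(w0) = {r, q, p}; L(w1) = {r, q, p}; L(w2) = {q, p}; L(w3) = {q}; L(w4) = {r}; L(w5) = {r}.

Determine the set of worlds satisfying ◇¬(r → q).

Let φ = ◇¬(r → q). Evaluate φ at each world:
  w0 (successors {w4, w5}): φ is true.
  w1 (successors {w4, w5}): φ is true.
  w2 (successors {w3}): φ is false.
  w3 (successors {w0}): φ is false.
  w4 (successors {w1, w4}): φ is true.
  w5 (successors {w0, w1, w2, w3, w5}): φ is true.
For instance, at w3:
  At w3: ◇¬(r → q) requires ¬(r → q) at some successor in {w0}.
    At w0: ¬(r → q) is false.
  So ◇¬(r → q) is false at w3.
Satisfying worlds: {w0, w1, w4, w5}

w0, w1, w4, w5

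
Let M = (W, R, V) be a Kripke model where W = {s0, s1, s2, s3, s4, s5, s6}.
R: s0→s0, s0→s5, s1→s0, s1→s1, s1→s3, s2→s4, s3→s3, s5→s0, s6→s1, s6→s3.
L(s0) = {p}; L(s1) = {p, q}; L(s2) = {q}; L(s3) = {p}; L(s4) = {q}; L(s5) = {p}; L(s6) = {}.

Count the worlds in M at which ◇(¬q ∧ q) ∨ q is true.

Let φ = ◇(¬q ∧ q) ∨ q. Evaluate φ at each world:
  s0 (successors {s0, s5}): φ is false.
  s1 (successors {s0, s1, s3}): φ is true.
  s2 (successors {s4}): φ is true.
  s3 (successors {s3}): φ is false.
  s4 (successors ∅): φ is true.
  s5 (successors {s0}): φ is false.
  s6 (successors {s1, s3}): φ is false.
For instance, at s3:
  At s3: ◇(¬q ∧ q) is false, q is false, so ◇(¬q ∧ q) ∨ q is false.
    At s3: ◇(¬q ∧ q) requires ¬q ∧ q at some successor in {s3}.
      At s3: ¬q ∧ q is false.
    So ◇(¬q ∧ q) is false at s3.
Satisfying worlds: {s1, s2, s4}

3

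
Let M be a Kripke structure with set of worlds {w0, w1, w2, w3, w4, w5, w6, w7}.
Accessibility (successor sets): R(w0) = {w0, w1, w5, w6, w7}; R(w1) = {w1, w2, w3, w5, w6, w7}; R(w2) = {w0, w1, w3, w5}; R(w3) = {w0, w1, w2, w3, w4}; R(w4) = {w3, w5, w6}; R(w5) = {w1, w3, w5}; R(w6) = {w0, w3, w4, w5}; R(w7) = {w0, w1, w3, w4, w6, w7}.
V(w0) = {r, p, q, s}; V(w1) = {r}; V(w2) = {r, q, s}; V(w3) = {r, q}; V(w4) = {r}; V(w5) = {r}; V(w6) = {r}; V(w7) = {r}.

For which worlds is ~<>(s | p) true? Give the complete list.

Recall that <>ψ holds at a world iff ψ holds at some accessible world.
Let φ = ~<>(s | p). Evaluate φ at each world:
  w0 (successors {w0, w1, w5, w6, w7}): φ is false.
  w1 (successors {w1, w2, w3, w5, w6, w7}): φ is false.
  w2 (successors {w0, w1, w3, w5}): φ is false.
  w3 (successors {w0, w1, w2, w3, w4}): φ is false.
  w4 (successors {w3, w5, w6}): φ is true.
  w5 (successors {w1, w3, w5}): φ is true.
  w6 (successors {w0, w3, w4, w5}): φ is false.
  w7 (successors {w0, w1, w3, w4, w6, w7}): φ is false.
For instance, at w4:
  At w4: <>(s | p) is false, so ~<>(s | p) is true.
    At w4: <>(s | p) requires s | p at some successor in {w3, w5, w6}.
      At w3: s | p is false.
      At w5: s | p is false.
      At w6: s | p is false.
    So <>(s | p) is false at w4.
Satisfying worlds: {w4, w5}

w4, w5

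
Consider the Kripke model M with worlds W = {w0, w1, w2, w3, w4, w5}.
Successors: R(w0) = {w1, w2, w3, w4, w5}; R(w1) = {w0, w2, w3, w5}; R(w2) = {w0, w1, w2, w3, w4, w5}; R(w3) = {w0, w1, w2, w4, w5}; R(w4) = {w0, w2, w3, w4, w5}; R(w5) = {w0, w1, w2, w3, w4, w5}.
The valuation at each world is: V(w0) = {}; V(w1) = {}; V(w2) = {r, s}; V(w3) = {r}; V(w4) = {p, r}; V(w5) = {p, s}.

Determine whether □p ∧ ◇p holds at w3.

No

Recall that □ψ holds at a world iff ψ holds at every accessible world, and ◇ψ holds iff ψ holds at some accessible world.
At w3: □p is false, ◇p is true, so □p ∧ ◇p is false.
  At w3: □p requires p at every successor {w0, w1, w2, w4, w5}.
    p fails at w0, so □p is false at w3.
  At w3: ◇p requires p at some successor in {w0, w1, w2, w4, w5}.
    p holds at w4, so ◇p is true at w3.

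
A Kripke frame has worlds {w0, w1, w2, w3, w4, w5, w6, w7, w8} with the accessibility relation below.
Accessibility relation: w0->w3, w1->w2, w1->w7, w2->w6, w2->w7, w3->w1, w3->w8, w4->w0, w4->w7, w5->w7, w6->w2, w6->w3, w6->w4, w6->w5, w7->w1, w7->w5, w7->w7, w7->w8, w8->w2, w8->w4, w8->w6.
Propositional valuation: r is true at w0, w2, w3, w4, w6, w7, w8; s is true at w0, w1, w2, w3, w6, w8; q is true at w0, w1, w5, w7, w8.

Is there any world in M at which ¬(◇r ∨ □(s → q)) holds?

No

Let φ = ¬(◇r ∨ □(s → q)). Evaluate φ at each world:
  w0 (successors {w3}): φ is false.
  w1 (successors {w2, w7}): φ is false.
  w2 (successors {w6, w7}): φ is false.
  w3 (successors {w1, w8}): φ is false.
  w4 (successors {w0, w7}): φ is false.
  w5 (successors {w7}): φ is false.
  w6 (successors {w2, w3, w4, w5}): φ is false.
  w7 (successors {w1, w5, w7, w8}): φ is false.
  w8 (successors {w2, w4, w6}): φ is false.
For instance, at w2:
  At w2: ◇r ∨ □(s → q) is true, so ¬(◇r ∨ □(s → q)) is false.
    At w2: ◇r is true, □(s → q) is false, so ◇r ∨ □(s → q) is true.
      At w2: ◇r requires r at some successor in {w6, w7}.
        r holds at w6, so ◇r is true at w2.
      At w2: □(s → q) requires s → q at every successor {w6, w7}.
        s → q fails at w6, so □(s → q) is false at w2.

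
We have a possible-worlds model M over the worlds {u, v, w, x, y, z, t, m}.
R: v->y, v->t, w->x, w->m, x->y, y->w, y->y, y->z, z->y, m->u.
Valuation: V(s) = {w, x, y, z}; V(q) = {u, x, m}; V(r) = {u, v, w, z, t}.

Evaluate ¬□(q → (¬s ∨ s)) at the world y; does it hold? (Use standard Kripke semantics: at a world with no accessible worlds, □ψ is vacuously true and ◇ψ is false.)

No

Recall that □ψ holds at a world iff ψ holds at every accessible world, and ◇ψ holds iff ψ holds at some accessible world.
At y: □(q → (¬s ∨ s)) is true, so ¬□(q → (¬s ∨ s)) is false.
  At y: □(q → (¬s ∨ s)) requires q → (¬s ∨ s) at every successor {w, y, z}.
    At w: q → (¬s ∨ s) is true.
    At y: q → (¬s ∨ s) is true.
    At z: q → (¬s ∨ s) is true.
  So □(q → (¬s ∨ s)) is true at y.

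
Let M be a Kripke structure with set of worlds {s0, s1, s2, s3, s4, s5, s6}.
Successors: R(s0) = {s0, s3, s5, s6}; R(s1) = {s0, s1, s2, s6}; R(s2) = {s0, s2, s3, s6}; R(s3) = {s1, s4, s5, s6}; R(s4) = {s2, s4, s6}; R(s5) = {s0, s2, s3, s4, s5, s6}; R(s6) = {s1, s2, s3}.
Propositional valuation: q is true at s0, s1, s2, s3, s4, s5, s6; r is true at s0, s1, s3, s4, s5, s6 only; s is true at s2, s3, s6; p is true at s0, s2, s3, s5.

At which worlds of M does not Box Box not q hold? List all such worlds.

s0, s1, s2, s3, s4, s5, s6

Let φ = not Box Box not q. Evaluate φ at each world:
  s0 (successors {s0, s3, s5, s6}): φ is true.
  s1 (successors {s0, s1, s2, s6}): φ is true.
  s2 (successors {s0, s2, s3, s6}): φ is true.
  s3 (successors {s1, s4, s5, s6}): φ is true.
  s4 (successors {s2, s4, s6}): φ is true.
  s5 (successors {s0, s2, s3, s4, s5, s6}): φ is true.
  s6 (successors {s1, s2, s3}): φ is true.
For instance, at s4:
  At s4: Box Box not q is false, so not Box Box not q is true.
    At s4: Box Box not q requires Box not q at every successor {s2, s4, s6}.
      Box not q fails at s2, so Box Box not q is false at s4.
Satisfying worlds: {s0, s1, s2, s3, s4, s5, s6}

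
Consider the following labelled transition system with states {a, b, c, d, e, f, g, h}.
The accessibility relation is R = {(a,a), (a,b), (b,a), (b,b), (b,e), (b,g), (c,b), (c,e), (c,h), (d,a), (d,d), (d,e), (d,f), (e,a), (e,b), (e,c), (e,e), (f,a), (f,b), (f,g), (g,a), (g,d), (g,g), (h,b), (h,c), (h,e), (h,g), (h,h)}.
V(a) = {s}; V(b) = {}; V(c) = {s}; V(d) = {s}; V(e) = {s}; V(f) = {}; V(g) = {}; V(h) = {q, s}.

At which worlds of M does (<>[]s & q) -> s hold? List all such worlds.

Let φ = (<>[]s & q) -> s. Evaluate φ at each world:
  a (successors {a, b}): φ is true.
  b (successors {a, b, e, g}): φ is true.
  c (successors {b, e, h}): φ is true.
  d (successors {a, d, e, f}): φ is true.
  e (successors {a, b, c, e}): φ is true.
  f (successors {a, b, g}): φ is true.
  g (successors {a, d, g}): φ is true.
  h (successors {b, c, e, g, h}): φ is true.
For instance, at d:
  At d: <>[]s & q is false, s is true, so (<>[]s & q) -> s is true.
    At d: <>[]s is false, q is false, so <>[]s & q is false.
      At d: <>[]s requires []s at some successor in {a, d, e, f}.
        At a: []s is false.
        At d: []s is false.
        At e: []s is false.
        At f: []s is false.
      So <>[]s is false at d.
Satisfying worlds: {a, b, c, d, e, f, g, h}

a, b, c, d, e, f, g, h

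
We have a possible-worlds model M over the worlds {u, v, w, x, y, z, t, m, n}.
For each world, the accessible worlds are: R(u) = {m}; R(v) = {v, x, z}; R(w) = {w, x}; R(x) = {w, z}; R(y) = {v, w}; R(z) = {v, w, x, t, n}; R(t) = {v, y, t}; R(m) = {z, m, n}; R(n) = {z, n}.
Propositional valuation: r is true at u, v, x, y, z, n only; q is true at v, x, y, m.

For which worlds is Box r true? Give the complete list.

v, n

Recall that Box ψ holds at a world iff ψ holds at every accessible world, and Dia ψ holds iff ψ holds at some accessible world.
Let φ = Box r. Evaluate φ at each world:
  u (successors {m}): φ is false.
  v (successors {v, x, z}): φ is true.
  w (successors {w, x}): φ is false.
  x (successors {w, z}): φ is false.
  y (successors {v, w}): φ is false.
  z (successors {v, w, x, t, n}): φ is false.
  t (successors {v, y, t}): φ is false.
  m (successors {z, m, n}): φ is false.
  n (successors {z, n}): φ is true.
For instance, at u:
  At u: Box r requires r at every successor {m}.
    r fails at m, so Box r is false at u.
Satisfying worlds: {v, n}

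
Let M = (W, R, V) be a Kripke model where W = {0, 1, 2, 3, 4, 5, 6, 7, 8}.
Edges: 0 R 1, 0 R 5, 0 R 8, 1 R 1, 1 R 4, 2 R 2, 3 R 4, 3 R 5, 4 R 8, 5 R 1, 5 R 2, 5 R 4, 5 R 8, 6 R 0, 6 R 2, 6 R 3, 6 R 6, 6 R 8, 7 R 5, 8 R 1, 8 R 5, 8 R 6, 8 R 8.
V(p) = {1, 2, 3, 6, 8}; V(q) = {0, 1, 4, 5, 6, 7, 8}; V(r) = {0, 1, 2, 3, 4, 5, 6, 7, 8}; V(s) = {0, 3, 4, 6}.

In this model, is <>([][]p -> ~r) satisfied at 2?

No

At 2: <>([][]p -> ~r) requires [][]p -> ~r at some successor in {2}.
  At 2: [][]p -> ~r is false.
So <>([][]p -> ~r) is false at 2.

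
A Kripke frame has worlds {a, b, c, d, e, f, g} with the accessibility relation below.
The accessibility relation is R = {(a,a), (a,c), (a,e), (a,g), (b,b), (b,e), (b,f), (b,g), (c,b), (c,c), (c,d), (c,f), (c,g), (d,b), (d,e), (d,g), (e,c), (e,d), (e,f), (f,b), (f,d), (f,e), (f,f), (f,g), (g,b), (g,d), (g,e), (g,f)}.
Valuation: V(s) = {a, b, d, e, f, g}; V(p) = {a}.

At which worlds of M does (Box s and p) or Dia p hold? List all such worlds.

a

Let φ = (Box s and p) or Dia p. Evaluate φ at each world:
  a (successors {a, c, e, g}): φ is true.
  b (successors {b, e, f, g}): φ is false.
  c (successors {b, c, d, f, g}): φ is false.
  d (successors {b, e, g}): φ is false.
  e (successors {c, d, f}): φ is false.
  f (successors {b, d, e, f, g}): φ is false.
  g (successors {b, d, e, f}): φ is false.
For instance, at g:
  At g: Box s and p is false, Dia p is false, so (Box s and p) or Dia p is false.
    At g: Box s is true, p is false, so Box s and p is false.
      At g: Box s requires s at every successor {b, d, e, f}.
        At b: s is true.
        At d: s is true.
        At e: s is true.
        At f: s is true.
      So Box s is true at g.
    At g: Dia p requires p at some successor in {b, d, e, f}.
      At b: p is false.
      At d: p is false.
      At e: p is false.
      At f: p is false.
    So Dia p is false at g.
Satisfying worlds: {a}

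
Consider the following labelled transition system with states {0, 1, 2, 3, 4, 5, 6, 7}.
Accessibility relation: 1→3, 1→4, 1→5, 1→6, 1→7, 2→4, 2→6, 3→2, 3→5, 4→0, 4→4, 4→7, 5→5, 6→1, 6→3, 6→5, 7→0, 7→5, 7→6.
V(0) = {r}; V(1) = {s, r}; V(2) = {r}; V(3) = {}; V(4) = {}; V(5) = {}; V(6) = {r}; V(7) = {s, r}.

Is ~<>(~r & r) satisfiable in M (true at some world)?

Yes

Recall that <>ψ holds at a world iff ψ holds at some accessible world.
Let φ = ~<>(~r & r). Evaluate φ at each world:
  0 (successors ∅): φ is true.
  1 (successors {3, 4, 5, 6, 7}): φ is true.
  2 (successors {4, 6}): φ is true.
  3 (successors {2, 5}): φ is true.
  4 (successors {0, 4, 7}): φ is true.
  5 (successors {5}): φ is true.
  6 (successors {1, 3, 5}): φ is true.
  7 (successors {0, 5, 6}): φ is true.
Detail at 0 (witness):
  At 0: <>(~r & r) is false, so ~<>(~r & r) is true.
    At 0: no accessible worlds, so <>(~r & r) is false.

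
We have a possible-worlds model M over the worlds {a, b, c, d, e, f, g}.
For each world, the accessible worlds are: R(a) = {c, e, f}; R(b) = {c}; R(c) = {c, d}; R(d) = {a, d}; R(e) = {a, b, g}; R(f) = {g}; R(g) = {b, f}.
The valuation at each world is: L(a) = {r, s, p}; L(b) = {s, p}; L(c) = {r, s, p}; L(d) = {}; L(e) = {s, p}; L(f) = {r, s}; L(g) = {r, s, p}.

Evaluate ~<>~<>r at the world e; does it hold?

At e: <>~<>r is false, so ~<>~<>r is true.
  At e: <>~<>r requires ~<>r at some successor in {a, b, g}.
    At a: ~<>r is false.
    At b: ~<>r is false.
    At g: ~<>r is false.
  So <>~<>r is false at e.

Yes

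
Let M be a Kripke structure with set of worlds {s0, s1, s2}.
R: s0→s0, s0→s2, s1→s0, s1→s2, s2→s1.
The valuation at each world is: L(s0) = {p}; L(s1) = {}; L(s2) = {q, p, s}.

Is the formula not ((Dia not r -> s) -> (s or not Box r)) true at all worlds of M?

No

Let φ = not ((Dia not r -> s) -> (s or not Box r)). Evaluate φ at each world:
  s0 (successors {s0, s2}): φ is false.
  s1 (successors {s0, s2}): φ is false.
  s2 (successors {s1}): φ is false.
Detail at s0 (counterexample):
  At s0: (Dia not r -> s) -> (s or not Box r) is true, so not ((Dia not r -> s) -> (s or not Box r)) is false.
    At s0: Dia not r -> s is false, s or not Box r is true, so (Dia not r -> s) -> (s or not Box r) is true.
      At s0: Dia not r is true, s is false, so Dia not r -> s is false.
      At s0: s is false, not Box r is true, so s or not Box r is true.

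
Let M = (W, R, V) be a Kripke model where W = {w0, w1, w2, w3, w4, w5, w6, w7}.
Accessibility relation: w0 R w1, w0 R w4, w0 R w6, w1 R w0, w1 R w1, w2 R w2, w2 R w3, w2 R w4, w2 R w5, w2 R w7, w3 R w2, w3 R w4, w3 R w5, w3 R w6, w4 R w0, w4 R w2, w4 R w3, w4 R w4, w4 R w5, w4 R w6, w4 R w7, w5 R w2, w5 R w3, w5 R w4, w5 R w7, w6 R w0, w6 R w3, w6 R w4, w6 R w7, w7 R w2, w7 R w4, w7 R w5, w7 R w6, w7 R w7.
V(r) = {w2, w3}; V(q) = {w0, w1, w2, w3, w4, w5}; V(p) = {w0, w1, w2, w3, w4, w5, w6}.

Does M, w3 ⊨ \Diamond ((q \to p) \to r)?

At w3: \Diamond ((q \to p) \to r) requires (q \to p) \to r at some successor in {w2, w4, w5, w6}.
  (q \to p) \to r holds at w2, so \Diamond ((q \to p) \to r) is true at w3.

Yes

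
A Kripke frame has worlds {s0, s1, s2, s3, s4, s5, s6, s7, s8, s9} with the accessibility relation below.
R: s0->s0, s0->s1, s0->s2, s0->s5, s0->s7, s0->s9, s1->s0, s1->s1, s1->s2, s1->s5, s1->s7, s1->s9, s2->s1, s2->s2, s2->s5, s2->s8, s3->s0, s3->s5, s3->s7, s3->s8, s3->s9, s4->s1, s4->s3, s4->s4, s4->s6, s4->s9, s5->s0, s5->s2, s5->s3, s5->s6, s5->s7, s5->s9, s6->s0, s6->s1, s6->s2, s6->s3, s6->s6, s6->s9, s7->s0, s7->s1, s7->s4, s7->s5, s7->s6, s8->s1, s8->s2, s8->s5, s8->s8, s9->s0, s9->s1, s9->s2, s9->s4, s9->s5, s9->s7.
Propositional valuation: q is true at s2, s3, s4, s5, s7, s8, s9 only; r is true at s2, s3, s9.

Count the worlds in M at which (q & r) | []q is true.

3

Recall that []ψ holds at a world iff ψ holds at every accessible world, and <>ψ holds iff ψ holds at some accessible world.
Let φ = (q & r) | []q. Evaluate φ at each world:
  s0 (successors {s0, s1, s2, s5, s7, s9}): φ is false.
  s1 (successors {s0, s1, s2, s5, s7, s9}): φ is false.
  s2 (successors {s1, s2, s5, s8}): φ is true.
  s3 (successors {s0, s5, s7, s8, s9}): φ is true.
  s4 (successors {s1, s3, s4, s6, s9}): φ is false.
  s5 (successors {s0, s2, s3, s6, s7, s9}): φ is false.
  s6 (successors {s0, s1, s2, s3, s6, s9}): φ is false.
  s7 (successors {s0, s1, s4, s5, s6}): φ is false.
  s8 (successors {s1, s2, s5, s8}): φ is false.
  s9 (successors {s0, s1, s2, s4, s5, s7}): φ is true.
For instance, at s0:
  At s0: q & r is false, []q is false, so (q & r) | []q is false.
    At s0: []q requires q at every successor {s0, s1, s2, s5, s7, s9}.
      q fails at s0, so []q is false at s0.
Satisfying worlds: {s2, s3, s9}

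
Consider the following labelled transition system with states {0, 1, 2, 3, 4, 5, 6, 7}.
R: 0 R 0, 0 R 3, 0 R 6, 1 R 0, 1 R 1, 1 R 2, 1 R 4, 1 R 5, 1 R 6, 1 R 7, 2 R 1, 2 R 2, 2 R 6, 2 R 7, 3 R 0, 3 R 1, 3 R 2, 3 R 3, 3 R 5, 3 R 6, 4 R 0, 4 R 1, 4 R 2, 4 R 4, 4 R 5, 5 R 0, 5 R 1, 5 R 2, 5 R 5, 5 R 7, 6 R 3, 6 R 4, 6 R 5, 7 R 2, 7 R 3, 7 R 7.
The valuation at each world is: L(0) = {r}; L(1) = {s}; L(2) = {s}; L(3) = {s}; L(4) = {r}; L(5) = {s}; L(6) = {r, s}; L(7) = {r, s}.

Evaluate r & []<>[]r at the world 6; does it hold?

No

Recall that []ψ holds at a world iff ψ holds at every accessible world, and <>ψ holds iff ψ holds at some accessible world.
At 6: r is true, []<>[]r is false, so r & []<>[]r is false.
  At 6: []<>[]r requires <>[]r at every successor {3, 4, 5}.
    <>[]r fails at 3, so []<>[]r is false at 6.
      At 3: <>[]r requires []r at some successor in {0, 1, 2, 3, 5, 6}.
        At 0: []r is false.
        At 1: []r is false.
        At 2: []r is false.
        At 3: []r is false.
        At 5: []r is false.
        At 6: []r is false.
      So <>[]r is false at 3.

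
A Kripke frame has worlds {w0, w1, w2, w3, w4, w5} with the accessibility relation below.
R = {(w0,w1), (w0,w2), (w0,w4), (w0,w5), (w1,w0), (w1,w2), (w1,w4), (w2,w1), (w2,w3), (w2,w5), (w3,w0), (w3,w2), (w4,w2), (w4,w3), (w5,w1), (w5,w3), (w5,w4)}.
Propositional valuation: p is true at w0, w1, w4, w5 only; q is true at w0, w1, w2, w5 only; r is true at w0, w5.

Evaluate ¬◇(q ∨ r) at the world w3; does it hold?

No

Recall that ◇ψ holds at a world iff ψ holds at some accessible world.
At w3: ◇(q ∨ r) is true, so ¬◇(q ∨ r) is false.
  At w3: ◇(q ∨ r) requires q ∨ r at some successor in {w0, w2}.
    q ∨ r holds at w0, so ◇(q ∨ r) is true at w3.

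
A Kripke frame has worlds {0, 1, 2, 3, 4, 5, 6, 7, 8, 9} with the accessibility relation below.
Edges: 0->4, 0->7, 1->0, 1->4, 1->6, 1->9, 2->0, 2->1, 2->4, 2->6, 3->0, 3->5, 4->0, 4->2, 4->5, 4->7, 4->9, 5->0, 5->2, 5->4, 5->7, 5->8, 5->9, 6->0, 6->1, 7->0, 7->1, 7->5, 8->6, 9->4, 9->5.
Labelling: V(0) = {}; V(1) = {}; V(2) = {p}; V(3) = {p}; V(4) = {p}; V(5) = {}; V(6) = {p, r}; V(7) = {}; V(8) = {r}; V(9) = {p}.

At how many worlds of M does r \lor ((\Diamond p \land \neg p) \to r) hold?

7

Recall that \Diamond ψ holds at a world iff ψ holds at some accessible world.
Let φ = r \lor ((\Diamond p \land \neg p) \to r). Evaluate φ at each world:
  0 (successors {4, 7}): φ is false.
  1 (successors {0, 4, 6, 9}): φ is false.
  2 (successors {0, 1, 4, 6}): φ is true.
  3 (successors {0, 5}): φ is true.
  4 (successors {0, 2, 5, 7, 9}): φ is true.
  5 (successors {0, 2, 4, 7, 8, 9}): φ is false.
  6 (successors {0, 1}): φ is true.
  7 (successors {0, 1, 5}): φ is true.
  8 (successors {6}): φ is true.
  9 (successors {4, 5}): φ is true.
For instance, at 3:
  At 3: r is false, (\Diamond p \land \neg p) \to r is true, so r \lor ((\Diamond p \land \neg p) \to r) is true.
    At 3: \Diamond p \land \neg p is false, r is false, so (\Diamond p \land \neg p) \to r is true.
      At 3: \Diamond p is false, \neg p is false, so \Diamond p \land \neg p is false.
Satisfying worlds: {2, 3, 4, 6, 7, 8, 9}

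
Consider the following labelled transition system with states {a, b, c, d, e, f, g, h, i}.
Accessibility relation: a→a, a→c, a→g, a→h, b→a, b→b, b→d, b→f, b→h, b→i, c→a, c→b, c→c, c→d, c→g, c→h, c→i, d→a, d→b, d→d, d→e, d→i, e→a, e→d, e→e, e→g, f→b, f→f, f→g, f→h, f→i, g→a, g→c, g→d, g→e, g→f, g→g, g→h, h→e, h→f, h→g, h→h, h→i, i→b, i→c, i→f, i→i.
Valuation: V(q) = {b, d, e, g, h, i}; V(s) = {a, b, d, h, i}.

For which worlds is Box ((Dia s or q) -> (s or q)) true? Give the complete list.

d, e

Let φ = Box ((Dia s or q) -> (s or q)). Evaluate φ at each world:
  a (successors {a, c, g, h}): φ is false.
  b (successors {a, b, d, f, h, i}): φ is false.
  c (successors {a, b, c, d, g, h, i}): φ is false.
  d (successors {a, b, d, e, i}): φ is true.
  e (successors {a, d, e, g}): φ is true.
  f (successors {b, f, g, h, i}): φ is false.
  g (successors {a, c, d, e, f, g, h}): φ is false.
  h (successors {e, f, g, h, i}): φ is false.
  i (successors {b, c, f, i}): φ is false.
For instance, at i:
  At i: Box ((Dia s or q) -> (s or q)) requires (Dia s or q) -> (s or q) at every successor {b, c, f, i}.
    (Dia s or q) -> (s or q) fails at c, so Box ((Dia s or q) -> (s or q)) is false at i.
      At c: Dia s or q is true, s or q is false, so (Dia s or q) -> (s or q) is false.
Satisfying worlds: {d, e}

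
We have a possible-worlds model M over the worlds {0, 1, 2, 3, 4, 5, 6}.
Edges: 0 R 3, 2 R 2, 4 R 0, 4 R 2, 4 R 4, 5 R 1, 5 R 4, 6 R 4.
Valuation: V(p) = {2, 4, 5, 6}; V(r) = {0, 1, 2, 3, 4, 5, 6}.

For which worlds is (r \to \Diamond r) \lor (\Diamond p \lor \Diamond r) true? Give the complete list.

0, 2, 4, 5, 6

Let φ = (r \to \Diamond r) \lor (\Diamond p \lor \Diamond r). Evaluate φ at each world:
  0 (successors {3}): φ is true.
  1 (successors ∅): φ is false.
  2 (successors {2}): φ is true.
  3 (successors ∅): φ is false.
  4 (successors {0, 2, 4}): φ is true.
  5 (successors {1, 4}): φ is true.
  6 (successors {4}): φ is true.
For instance, at 0:
  At 0: r \to \Diamond r is true, \Diamond p \lor \Diamond r is true, so (r \to \Diamond r) \lor (\Diamond p \lor \Diamond r) is true.
    At 0: r is true, \Diamond r is true, so r \to \Diamond r is true.
      At 0: \Diamond r requires r at some successor in {3}.
        r holds at 3, so \Diamond r is true at 0.
    At 0: \Diamond p is false, \Diamond r is true, so \Diamond p \lor \Diamond r is true.
      At 0: \Diamond p requires p at some successor in {3}.
        At 3: p is false.
      So \Diamond p is false at 0.
      At 0: \Diamond r requires r at some successor in {3}.
        r holds at 3, so \Diamond r is true at 0.
Satisfying worlds: {0, 2, 4, 5, 6}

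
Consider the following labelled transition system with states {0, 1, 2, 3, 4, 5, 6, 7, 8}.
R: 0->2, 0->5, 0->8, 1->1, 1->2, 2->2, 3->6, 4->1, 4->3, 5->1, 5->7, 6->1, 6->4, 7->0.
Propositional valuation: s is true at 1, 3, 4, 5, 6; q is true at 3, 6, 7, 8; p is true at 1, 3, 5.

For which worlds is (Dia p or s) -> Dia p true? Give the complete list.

0, 1, 2, 4, 5, 6, 7, 8

Let φ = (Dia p or s) -> Dia p. Evaluate φ at each world:
  0 (successors {2, 5, 8}): φ is true.
  1 (successors {1, 2}): φ is true.
  2 (successors {2}): φ is true.
  3 (successors {6}): φ is false.
  4 (successors {1, 3}): φ is true.
  5 (successors {1, 7}): φ is true.
  6 (successors {1, 4}): φ is true.
  7 (successors {0}): φ is true.
  8 (successors ∅): φ is true.
For instance, at 0:
  At 0: Dia p or s is true, Dia p is true, so (Dia p or s) -> Dia p is true.
    At 0: Dia p is true, s is false, so Dia p or s is true.
      At 0: Dia p requires p at some successor in {2, 5, 8}.
        p holds at 5, so Dia p is true at 0.
    At 0: Dia p requires p at some successor in {2, 5, 8}.
      p holds at 5, so Dia p is true at 0.
Satisfying worlds: {0, 1, 2, 4, 5, 6, 7, 8}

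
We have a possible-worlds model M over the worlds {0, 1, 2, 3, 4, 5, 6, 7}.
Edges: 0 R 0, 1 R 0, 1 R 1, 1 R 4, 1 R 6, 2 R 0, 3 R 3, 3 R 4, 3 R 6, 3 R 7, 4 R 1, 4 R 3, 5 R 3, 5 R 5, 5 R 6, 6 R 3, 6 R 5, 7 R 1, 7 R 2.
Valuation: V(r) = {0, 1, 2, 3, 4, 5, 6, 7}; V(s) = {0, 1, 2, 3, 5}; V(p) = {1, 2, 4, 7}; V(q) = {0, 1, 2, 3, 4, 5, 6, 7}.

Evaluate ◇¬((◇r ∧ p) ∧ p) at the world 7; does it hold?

At 7: ◇¬((◇r ∧ p) ∧ p) requires ¬((◇r ∧ p) ∧ p) at some successor in {1, 2}.
  At 1: ¬((◇r ∧ p) ∧ p) is false.
  At 2: ¬((◇r ∧ p) ∧ p) is false.
So ◇¬((◇r ∧ p) ∧ p) is false at 7.

No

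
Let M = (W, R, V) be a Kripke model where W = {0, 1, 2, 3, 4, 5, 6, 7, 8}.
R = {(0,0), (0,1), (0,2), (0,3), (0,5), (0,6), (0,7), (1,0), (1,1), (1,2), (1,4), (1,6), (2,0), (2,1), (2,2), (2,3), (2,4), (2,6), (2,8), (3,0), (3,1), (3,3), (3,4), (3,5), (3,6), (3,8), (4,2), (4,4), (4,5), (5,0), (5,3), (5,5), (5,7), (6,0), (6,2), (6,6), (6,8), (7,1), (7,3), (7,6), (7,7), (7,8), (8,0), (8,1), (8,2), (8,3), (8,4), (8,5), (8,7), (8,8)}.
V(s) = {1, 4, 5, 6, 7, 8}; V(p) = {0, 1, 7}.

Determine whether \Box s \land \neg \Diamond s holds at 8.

No

At 8: \Box s is false, \neg \Diamond s is false, so \Box s \land \neg \Diamond s is false.
  At 8: \Box s requires s at every successor {0, 1, 2, 3, 4, 5, 7, 8}.
    s fails at 0, so \Box s is false at 8.
  At 8: \Diamond s is true, so \neg \Diamond s is false.
    At 8: \Diamond s requires s at some successor in {0, 1, 2, 3, 4, 5, 7, 8}.
      s holds at 1, so \Diamond s is true at 8.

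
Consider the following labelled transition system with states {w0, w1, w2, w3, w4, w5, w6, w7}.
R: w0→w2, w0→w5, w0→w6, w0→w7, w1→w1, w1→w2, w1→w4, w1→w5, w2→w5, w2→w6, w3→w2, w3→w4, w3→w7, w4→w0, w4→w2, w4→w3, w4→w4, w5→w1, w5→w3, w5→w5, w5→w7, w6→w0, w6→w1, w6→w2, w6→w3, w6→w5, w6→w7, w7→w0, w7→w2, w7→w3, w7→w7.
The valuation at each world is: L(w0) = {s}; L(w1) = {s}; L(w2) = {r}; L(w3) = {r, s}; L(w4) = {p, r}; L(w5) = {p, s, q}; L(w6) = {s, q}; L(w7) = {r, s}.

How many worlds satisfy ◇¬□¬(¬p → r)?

8

Let φ = ◇¬□¬(¬p → r). Evaluate φ at each world:
  w0 (successors {w2, w5, w6, w7}): φ is true.
  w1 (successors {w1, w2, w4, w5}): φ is true.
  w2 (successors {w5, w6}): φ is true.
  w3 (successors {w2, w4, w7}): φ is true.
  w4 (successors {w0, w2, w3, w4}): φ is true.
  w5 (successors {w1, w3, w5, w7}): φ is true.
  w6 (successors {w0, w1, w2, w3, w5, w7}): φ is true.
  w7 (successors {w0, w2, w3, w7}): φ is true.
For instance, at w4:
  At w4: ◇¬□¬(¬p → r) requires ¬□¬(¬p → r) at some successor in {w0, w2, w3, w4}.
    ¬□¬(¬p → r) holds at w0, so ◇¬□¬(¬p → r) is true at w4.
      At w0: □¬(¬p → r) is false, so ¬□¬(¬p → r) is true.
Satisfying worlds: {w0, w1, w2, w3, w4, w5, w6, w7}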